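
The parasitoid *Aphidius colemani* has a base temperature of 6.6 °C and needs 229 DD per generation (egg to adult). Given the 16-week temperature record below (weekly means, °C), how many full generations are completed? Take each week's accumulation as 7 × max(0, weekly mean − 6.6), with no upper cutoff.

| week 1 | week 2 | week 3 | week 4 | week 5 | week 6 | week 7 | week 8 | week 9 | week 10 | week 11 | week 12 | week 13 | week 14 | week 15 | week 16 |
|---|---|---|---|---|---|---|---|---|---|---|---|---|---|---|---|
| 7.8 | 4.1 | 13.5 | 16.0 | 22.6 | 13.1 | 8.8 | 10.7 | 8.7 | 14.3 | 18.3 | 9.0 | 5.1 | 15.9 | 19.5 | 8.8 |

2 generations

Weekly DD (7 × max(0, T̄ − 6.6)): 8.4, 0.0, 48.3, 65.8, 112.0, 45.5, 15.4, 28.7, 14.7, 53.9, 81.9, 16.8, 0.0, 65.1, 90.3, 15.4.
Season total = 662.2 DD.
Complete generations = ⌊662.2 / 229⌋ = 2.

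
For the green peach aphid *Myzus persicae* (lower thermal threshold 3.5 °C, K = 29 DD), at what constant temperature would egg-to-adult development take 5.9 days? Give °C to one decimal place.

Required daily accumulation = 29 / 5.9 = 4.915 DD/day.
T = T_base + 4.915 = 3.5 + 4.915 = 8.415 ≈ 8.4 °C.

8.4 °C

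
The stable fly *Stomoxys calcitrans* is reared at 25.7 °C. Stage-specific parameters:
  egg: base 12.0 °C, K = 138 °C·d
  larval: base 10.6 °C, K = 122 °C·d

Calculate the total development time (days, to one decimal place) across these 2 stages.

egg: 138 / (25.7 − 12.0) = 138 / 13.7 = 10.073 d.
larval: 122 / (25.7 − 10.6) = 122 / 15.1 = 8.079 d.
Sum = 18.152 ≈ 18.2 days.

18.2 days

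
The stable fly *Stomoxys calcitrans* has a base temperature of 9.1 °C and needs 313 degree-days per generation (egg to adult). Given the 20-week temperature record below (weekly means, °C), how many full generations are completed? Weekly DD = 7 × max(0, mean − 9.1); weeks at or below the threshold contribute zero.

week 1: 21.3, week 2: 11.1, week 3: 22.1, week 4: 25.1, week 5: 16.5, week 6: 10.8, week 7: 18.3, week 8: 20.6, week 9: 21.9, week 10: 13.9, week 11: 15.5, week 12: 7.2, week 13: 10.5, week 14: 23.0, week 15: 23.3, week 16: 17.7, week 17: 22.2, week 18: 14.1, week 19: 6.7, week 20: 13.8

Weekly DD (7 × max(0, T̄ − 9.1)): 85.4, 14.0, 91.0, 112.0, 51.8, 11.9, 64.4, 80.5, 89.6, 33.6, 44.8, 0.0, 9.8, 97.3, 99.4, 60.2, 91.7, 35.0, 0.0, 32.9.
Season total = 1105.3 DD.
Complete generations = ⌊1105.3 / 313⌋ = 3.

3 generations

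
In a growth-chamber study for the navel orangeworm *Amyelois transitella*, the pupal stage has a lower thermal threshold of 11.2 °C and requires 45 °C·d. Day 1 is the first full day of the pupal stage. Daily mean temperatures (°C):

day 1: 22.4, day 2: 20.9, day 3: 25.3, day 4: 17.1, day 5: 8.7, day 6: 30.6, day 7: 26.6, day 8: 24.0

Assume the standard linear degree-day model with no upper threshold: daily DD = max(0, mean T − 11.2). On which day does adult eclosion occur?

Daily DD above 11.2 °C: 11.2, 9.7, 14.1, 5.9, 0.0, 19.4, 15.4, 12.8.
Cumulative: 11.2, 20.9, 35.0, 40.9, 40.9, 60.3, 75.7, 88.5.
The total first reaches 45 DD on day 6.

day 6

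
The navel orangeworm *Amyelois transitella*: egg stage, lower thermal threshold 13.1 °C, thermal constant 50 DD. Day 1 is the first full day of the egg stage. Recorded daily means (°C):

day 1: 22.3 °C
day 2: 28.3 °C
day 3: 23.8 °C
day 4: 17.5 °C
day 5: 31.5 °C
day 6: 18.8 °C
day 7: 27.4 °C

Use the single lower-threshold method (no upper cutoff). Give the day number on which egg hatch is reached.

day 5

Daily DD above 13.1 °C: 9.2, 15.2, 10.7, 4.4, 18.4, 5.7, 14.3.
Cumulative: 9.2, 24.4, 35.1, 39.5, 57.9, 63.6, 77.9.
The total first reaches 50 DD on day 5.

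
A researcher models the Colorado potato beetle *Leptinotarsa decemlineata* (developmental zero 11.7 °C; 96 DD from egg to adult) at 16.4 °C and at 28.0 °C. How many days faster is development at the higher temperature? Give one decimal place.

At 16.4 °C: 96 / (16.4 − 11.7) = 96 / 4.7 = 20.426 d.
At 28.0 °C: 96 / (28.0 − 11.7) = 96 / 16.3 = 5.890 d.
Difference = |20.426 − 5.890| = 14.536 ≈ 14.5 days.

14.5 days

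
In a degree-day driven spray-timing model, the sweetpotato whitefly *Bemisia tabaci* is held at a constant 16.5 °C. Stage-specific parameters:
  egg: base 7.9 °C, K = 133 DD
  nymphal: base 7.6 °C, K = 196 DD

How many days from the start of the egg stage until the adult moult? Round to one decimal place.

egg: 133 / (16.5 − 7.9) = 133 / 8.6 = 15.465 d.
nymphal: 196 / (16.5 − 7.6) = 196 / 8.9 = 22.022 d.
Sum = 37.488 ≈ 37.5 days.

37.5 days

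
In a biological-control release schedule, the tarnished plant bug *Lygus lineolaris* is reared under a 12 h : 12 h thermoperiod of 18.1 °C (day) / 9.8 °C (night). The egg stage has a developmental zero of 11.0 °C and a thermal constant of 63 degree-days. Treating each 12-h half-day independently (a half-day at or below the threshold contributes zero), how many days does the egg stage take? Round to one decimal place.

17.7 days

Day half: max(0, 18.1 − 11.0) × 0.5 = 7.1 × 0.5 = 3.55 DD.
Night half: max(0, 9.8 − 11.0) × 0.5 = 0.0 × 0.5 = 0.00 DD.
Per 24 h: 3.55 DD/day.
Duration = 63 / 3.55 = 17.746 ≈ 17.7 days.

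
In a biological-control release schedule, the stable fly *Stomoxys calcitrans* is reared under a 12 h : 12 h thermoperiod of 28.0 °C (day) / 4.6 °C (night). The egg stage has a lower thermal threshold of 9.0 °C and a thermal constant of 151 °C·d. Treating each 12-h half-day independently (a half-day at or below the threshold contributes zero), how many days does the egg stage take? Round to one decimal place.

15.9 days

Day half: max(0, 28.0 − 9.0) × 0.5 = 19.0 × 0.5 = 9.50 DD.
Night half: max(0, 4.6 − 9.0) × 0.5 = 0.0 × 0.5 = 0.00 DD.
Per 24 h: 9.50 DD/day.
Duration = 151 / 9.50 = 15.895 ≈ 15.9 days.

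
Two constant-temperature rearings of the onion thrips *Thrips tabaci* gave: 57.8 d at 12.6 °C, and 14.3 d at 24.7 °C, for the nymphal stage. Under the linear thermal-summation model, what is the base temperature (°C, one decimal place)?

Equal thermal constants: D₁(T₁ − T_b) = D₂(T₂ − T_b).
57.8·(12.6 − T_b) = 14.3·(24.7 − T_b)
T_b = (57.8·12.6 − 14.3·24.7) / (57.8 − 14.3) = 375.07 / 43.5 = 8.622 °C ≈ 8.6 °C.

8.6 °C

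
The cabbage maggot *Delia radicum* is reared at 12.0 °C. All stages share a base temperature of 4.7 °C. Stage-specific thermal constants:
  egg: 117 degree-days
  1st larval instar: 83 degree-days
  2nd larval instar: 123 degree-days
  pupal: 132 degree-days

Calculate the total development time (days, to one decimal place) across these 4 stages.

Daily accumulation at 12.0 °C = 12.0 − 4.7 = 7.3 DD/day.
Total K = 117 + 83 + 123 + 132 = 455 DD.
Total duration = 455 / 7.3 = 62.329 ≈ 62.3 days.

62.3 days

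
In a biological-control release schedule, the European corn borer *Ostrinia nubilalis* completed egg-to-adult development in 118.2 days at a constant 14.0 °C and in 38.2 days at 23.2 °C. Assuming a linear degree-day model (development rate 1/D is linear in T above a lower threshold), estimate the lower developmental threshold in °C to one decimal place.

9.6 °C

Equal thermal constants: D₁(T₁ − T_b) = D₂(T₂ − T_b).
118.2·(14.0 − T_b) = 38.2·(23.2 − T_b)
T_b = (118.2·14.0 − 38.2·23.2) / (118.2 − 38.2) = 768.56 / 80.0 = 9.607 °C ≈ 9.6 °C.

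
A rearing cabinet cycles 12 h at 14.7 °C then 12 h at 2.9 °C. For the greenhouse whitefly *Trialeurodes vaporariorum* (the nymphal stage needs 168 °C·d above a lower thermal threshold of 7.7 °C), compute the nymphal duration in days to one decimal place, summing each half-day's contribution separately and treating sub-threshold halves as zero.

Day half: max(0, 14.7 − 7.7) × 0.5 = 7.0 × 0.5 = 3.50 DD.
Night half: max(0, 2.9 − 7.7) × 0.5 = 0.0 × 0.5 = 0.00 DD.
Per 24 h: 3.50 DD/day.
Duration = 168 / 3.50 = 48.000 ≈ 48.0 days.

48.0 days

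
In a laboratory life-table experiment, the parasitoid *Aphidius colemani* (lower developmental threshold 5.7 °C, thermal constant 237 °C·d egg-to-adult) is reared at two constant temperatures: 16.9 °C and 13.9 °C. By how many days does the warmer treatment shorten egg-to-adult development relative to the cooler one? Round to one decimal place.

7.7 days

At 16.9 °C: 237 / (16.9 − 5.7) = 237 / 11.2 = 21.161 d.
At 13.9 °C: 237 / (13.9 − 5.7) = 237 / 8.2 = 28.902 d.
Difference = |21.161 − 28.902| = 7.742 ≈ 7.7 days.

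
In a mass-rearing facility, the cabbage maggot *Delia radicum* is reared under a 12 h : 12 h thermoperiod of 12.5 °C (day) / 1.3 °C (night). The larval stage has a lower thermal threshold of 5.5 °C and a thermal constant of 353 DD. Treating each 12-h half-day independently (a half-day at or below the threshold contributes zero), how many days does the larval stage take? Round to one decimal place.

100.9 days

Day half: max(0, 12.5 − 5.5) × 0.5 = 7.0 × 0.5 = 3.50 DD.
Night half: max(0, 1.3 − 5.5) × 0.5 = 0.0 × 0.5 = 0.00 DD.
Per 24 h: 3.50 DD/day.
Duration = 353 / 3.50 = 100.857 ≈ 100.9 days.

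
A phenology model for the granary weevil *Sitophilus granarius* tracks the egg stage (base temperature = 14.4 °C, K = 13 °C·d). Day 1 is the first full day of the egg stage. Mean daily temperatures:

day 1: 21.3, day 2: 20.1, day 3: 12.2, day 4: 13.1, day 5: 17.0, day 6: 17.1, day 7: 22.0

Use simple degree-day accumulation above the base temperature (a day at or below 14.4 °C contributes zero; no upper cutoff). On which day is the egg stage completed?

Daily DD above 14.4 °C: 6.9, 5.7, 0.0, 0.0, 2.6, 2.7, 7.6.
Cumulative: 6.9, 12.6, 12.6, 12.6, 15.2, 17.9, 25.5.
The total first reaches 13 DD on day 5.

day 5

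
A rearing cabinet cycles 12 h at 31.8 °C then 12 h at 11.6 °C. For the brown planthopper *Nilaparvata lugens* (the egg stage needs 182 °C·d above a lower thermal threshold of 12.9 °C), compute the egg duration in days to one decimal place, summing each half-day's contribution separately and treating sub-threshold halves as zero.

Day half: max(0, 31.8 − 12.9) × 0.5 = 18.9 × 0.5 = 9.45 DD.
Night half: max(0, 11.6 − 12.9) × 0.5 = 0.0 × 0.5 = 0.00 DD.
Per 24 h: 9.45 DD/day.
Duration = 182 / 9.45 = 19.259 ≈ 19.3 days.

19.3 days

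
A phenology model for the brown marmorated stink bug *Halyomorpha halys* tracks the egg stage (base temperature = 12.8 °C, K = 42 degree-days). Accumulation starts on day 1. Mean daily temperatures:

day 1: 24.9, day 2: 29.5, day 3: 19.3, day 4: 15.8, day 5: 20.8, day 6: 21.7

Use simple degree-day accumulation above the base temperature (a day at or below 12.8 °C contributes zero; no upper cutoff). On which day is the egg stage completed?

Daily DD above 12.8 °C: 12.1, 16.7, 6.5, 3.0, 8.0, 8.9.
Cumulative: 12.1, 28.8, 35.3, 38.3, 46.3, 55.2.
The total first reaches 42 DD on day 5.

day 5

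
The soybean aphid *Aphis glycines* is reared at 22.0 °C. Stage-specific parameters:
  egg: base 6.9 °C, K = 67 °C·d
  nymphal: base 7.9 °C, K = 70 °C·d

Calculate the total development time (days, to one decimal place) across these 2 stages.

9.4 days

egg: 67 / (22.0 − 6.9) = 67 / 15.1 = 4.437 d.
nymphal: 70 / (22.0 − 7.9) = 70 / 14.1 = 4.965 d.
Sum = 9.402 ≈ 9.4 days.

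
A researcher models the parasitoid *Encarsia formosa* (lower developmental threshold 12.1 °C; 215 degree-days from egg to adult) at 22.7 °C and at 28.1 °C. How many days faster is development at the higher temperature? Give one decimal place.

At 22.7 °C: 215 / (22.7 − 12.1) = 215 / 10.6 = 20.283 d.
At 28.1 °C: 215 / (28.1 − 12.1) = 215 / 16.0 = 13.438 d.
Difference = |20.283 − 13.438| = 6.846 ≈ 6.8 days.

6.8 days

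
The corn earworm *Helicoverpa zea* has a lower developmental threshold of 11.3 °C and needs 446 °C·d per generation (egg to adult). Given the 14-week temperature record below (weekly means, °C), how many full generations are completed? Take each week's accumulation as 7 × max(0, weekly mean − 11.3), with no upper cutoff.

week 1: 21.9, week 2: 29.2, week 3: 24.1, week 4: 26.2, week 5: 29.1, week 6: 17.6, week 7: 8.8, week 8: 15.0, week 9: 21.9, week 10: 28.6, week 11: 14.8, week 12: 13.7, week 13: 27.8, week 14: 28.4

2 generations

Weekly DD (7 × max(0, T̄ − 11.3)): 74.2, 125.3, 89.6, 104.3, 124.6, 44.1, 0.0, 25.9, 74.2, 121.1, 24.5, 16.8, 115.5, 119.7.
Season total = 1059.8 DD.
Complete generations = ⌊1059.8 / 446⌋ = 2.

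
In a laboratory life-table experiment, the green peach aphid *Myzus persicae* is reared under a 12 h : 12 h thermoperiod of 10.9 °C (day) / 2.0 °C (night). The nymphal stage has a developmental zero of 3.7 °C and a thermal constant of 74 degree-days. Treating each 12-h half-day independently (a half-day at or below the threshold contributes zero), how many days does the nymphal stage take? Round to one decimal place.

20.6 days

Day half: max(0, 10.9 − 3.7) × 0.5 = 7.2 × 0.5 = 3.60 DD.
Night half: max(0, 2.0 − 3.7) × 0.5 = 0.0 × 0.5 = 0.00 DD.
Per 24 h: 3.60 DD/day.
Duration = 74 / 3.60 = 20.556 ≈ 20.6 days.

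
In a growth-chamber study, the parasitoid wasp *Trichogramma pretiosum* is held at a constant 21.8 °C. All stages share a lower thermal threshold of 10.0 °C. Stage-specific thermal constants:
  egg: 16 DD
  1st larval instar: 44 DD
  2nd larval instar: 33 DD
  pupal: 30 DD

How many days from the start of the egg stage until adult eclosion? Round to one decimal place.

10.4 days

Daily accumulation at 21.8 °C = 21.8 − 10.0 = 11.8 DD/day.
Total K = 16 + 44 + 33 + 30 = 123 DD.
Total duration = 123 / 11.8 = 10.424 ≈ 10.4 days.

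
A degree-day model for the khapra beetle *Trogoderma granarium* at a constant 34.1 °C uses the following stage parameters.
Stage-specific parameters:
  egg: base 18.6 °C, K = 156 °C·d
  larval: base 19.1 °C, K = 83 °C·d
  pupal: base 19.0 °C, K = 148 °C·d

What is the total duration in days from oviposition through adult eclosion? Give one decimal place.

25.4 days

egg: 156 / (34.1 − 18.6) = 156 / 15.5 = 10.065 d.
larval: 83 / (34.1 − 19.1) = 83 / 15.0 = 5.533 d.
pupal: 148 / (34.1 − 19.0) = 148 / 15.1 = 9.801 d.
Sum = 25.399 ≈ 25.4 days.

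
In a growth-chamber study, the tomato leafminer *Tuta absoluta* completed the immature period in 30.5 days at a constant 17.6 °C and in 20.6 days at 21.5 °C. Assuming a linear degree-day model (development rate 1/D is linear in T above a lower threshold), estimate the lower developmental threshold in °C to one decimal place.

Linear rate model ⇒ the product D·(T − T_b) is constant across temperatures.
30.5·(17.6 − T_b) = 20.6·(21.5 − T_b)
T_b = (30.5·17.6 − 20.6·21.5) / (30.5 − 20.6) = 93.90 / 9.9 = 9.485 °C ≈ 9.5 °C.

9.5 °C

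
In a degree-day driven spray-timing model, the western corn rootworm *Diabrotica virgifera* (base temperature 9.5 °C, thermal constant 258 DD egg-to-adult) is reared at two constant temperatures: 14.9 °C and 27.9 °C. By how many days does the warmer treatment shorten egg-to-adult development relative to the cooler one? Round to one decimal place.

At 14.9 °C: 258 / (14.9 − 9.5) = 258 / 5.4 = 47.778 d.
At 27.9 °C: 258 / (27.9 − 9.5) = 258 / 18.4 = 14.022 d.
Difference = |47.778 − 14.022| = 33.756 ≈ 33.8 days.

33.8 days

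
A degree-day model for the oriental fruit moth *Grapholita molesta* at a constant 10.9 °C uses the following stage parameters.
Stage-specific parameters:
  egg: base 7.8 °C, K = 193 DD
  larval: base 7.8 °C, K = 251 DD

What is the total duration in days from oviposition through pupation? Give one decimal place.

egg: 193 / (10.9 − 7.8) = 193 / 3.1 = 62.258 d.
larval: 251 / (10.9 − 7.8) = 251 / 3.1 = 80.968 d.
Sum = 143.226 ≈ 143.2 days.

143.2 days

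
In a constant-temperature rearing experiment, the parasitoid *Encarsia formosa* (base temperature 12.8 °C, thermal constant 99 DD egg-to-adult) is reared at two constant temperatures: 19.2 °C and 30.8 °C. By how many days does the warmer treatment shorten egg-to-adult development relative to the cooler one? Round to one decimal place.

At 19.2 °C: 99 / (19.2 − 12.8) = 99 / 6.4 = 15.469 d.
At 30.8 °C: 99 / (30.8 − 12.8) = 99 / 18.0 = 5.500 d.
Difference = |15.469 − 5.500| = 9.969 ≈ 10.0 days.

10.0 days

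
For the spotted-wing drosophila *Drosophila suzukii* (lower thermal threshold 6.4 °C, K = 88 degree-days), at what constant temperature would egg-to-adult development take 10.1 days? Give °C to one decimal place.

15.1 °C

Required daily accumulation = 88 / 10.1 = 8.713 DD/day.
T = T_base + 8.713 = 6.4 + 8.713 = 15.113 ≈ 15.1 °C.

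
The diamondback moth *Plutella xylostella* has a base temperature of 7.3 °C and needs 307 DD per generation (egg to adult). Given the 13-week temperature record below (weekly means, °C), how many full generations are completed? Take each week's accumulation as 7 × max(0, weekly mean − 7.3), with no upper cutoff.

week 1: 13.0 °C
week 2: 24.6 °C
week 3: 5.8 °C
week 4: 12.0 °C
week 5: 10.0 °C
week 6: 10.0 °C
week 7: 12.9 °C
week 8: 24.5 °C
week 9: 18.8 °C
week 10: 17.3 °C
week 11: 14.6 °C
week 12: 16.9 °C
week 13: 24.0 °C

Weekly DD (7 × max(0, T̄ − 7.3)): 39.9, 121.1, 0.0, 32.9, 18.9, 18.9, 39.2, 120.4, 80.5, 70.0, 51.1, 67.2, 116.9.
Season total = 777.0 DD.
Complete generations = ⌊777.0 / 307⌋ = 2.

2 generations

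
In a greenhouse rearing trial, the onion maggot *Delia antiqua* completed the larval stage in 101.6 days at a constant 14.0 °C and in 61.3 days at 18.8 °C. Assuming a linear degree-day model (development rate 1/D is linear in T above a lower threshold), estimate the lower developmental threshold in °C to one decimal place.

Linear rate model ⇒ the product D·(T − T_b) is constant across temperatures.
101.6·(14.0 − T_b) = 61.3·(18.8 − T_b)
T_b = (101.6·14.0 − 61.3·18.8) / (101.6 − 61.3) = 269.96 / 40.3 = 6.699 °C ≈ 6.7 °C.

6.7 °C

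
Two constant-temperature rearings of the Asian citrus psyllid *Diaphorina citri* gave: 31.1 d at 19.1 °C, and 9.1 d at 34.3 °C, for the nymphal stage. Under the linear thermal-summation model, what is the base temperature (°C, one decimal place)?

Under the model K = D·(T − T_b), so D₁·(T₁ − T_b) = D₂·(T₂ − T_b).
31.1·(19.1 − T_b) = 9.1·(34.3 − T_b)
T_b = (31.1·19.1 − 9.1·34.3) / (31.1 − 9.1) = 281.88 / 22.0 = 12.813 °C ≈ 12.8 °C.

12.8 °C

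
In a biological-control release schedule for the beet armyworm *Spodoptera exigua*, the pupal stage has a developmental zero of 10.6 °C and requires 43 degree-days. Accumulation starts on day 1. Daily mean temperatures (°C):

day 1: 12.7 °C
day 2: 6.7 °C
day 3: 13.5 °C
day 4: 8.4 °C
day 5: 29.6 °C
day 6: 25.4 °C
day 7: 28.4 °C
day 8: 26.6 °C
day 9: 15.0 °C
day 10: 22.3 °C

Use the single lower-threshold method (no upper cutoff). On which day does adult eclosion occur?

Daily DD above 10.6 °C: 2.1, 0.0, 2.9, 0.0, 19.0, 14.8, 17.8, 16.0, 4.4, 11.7.
Cumulative: 2.1, 2.1, 5.0, 5.0, 24.0, 38.8, 56.6, 72.6, 77.0, 88.7.
The total first reaches 43 DD on day 7.

day 7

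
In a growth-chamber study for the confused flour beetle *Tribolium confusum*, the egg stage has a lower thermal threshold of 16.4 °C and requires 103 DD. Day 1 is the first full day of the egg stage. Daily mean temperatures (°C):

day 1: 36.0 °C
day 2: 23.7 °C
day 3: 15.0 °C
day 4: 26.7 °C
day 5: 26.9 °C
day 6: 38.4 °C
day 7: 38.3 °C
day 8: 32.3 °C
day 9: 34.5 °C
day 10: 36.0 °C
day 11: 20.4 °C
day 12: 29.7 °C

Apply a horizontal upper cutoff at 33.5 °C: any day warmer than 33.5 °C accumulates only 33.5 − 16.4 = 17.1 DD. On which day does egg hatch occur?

day 9

Daily DD above 16.4 °C (capped at 17.1): 17.1, 7.3, 0.0, 10.3, 10.5, 17.1, 17.1, 15.9, 17.1, 17.1, 4.0, 13.3.
Cumulative: 17.1, 24.4, 24.4, 34.7, 45.2, 62.3, 79.4, 95.3, 112.4, 129.5, 133.5, 146.8.
The total first reaches 103 DD on day 9.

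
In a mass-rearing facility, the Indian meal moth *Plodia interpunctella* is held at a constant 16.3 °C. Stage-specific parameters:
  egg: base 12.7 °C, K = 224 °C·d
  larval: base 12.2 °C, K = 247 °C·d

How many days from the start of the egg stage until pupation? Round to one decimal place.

122.5 days

egg: 224 / (16.3 − 12.7) = 224 / 3.6 = 62.222 d.
larval: 247 / (16.3 − 12.2) = 247 / 4.1 = 60.244 d.
Sum = 122.466 ≈ 122.5 days.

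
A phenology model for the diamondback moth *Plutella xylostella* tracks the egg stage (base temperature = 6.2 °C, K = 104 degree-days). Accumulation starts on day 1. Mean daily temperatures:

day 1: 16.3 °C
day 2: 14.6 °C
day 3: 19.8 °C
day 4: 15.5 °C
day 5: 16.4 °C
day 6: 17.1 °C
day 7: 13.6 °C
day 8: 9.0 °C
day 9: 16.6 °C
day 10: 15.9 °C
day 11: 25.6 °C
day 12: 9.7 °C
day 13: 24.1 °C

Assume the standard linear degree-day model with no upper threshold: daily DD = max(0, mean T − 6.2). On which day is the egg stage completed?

day 11

Daily DD above 6.2 °C: 10.1, 8.4, 13.6, 9.3, 10.2, 10.9, 7.4, 2.8, 10.4, 9.7, 19.4, 3.5, 17.9.
Cumulative: 10.1, 18.5, 32.1, 41.4, 51.6, 62.5, 69.9, 72.7, 83.1, 92.8, 112.2, 115.7, 133.6.
The total first reaches 104 DD on day 11.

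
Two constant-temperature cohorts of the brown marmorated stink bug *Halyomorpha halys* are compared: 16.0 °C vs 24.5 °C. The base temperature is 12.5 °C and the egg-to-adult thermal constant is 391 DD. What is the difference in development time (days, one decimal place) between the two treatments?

79.1 days

At 16.0 °C: 391 / (16.0 − 12.5) = 391 / 3.5 = 111.714 d.
At 24.5 °C: 391 / (24.5 − 12.5) = 391 / 12.0 = 32.583 d.
Difference = |111.714 − 32.583| = 79.131 ≈ 79.1 days.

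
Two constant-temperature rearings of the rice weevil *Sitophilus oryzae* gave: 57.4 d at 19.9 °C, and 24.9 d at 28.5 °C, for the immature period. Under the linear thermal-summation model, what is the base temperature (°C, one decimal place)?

13.3 °C

Under the model K = D·(T − T_b), so D₁·(T₁ − T_b) = D₂·(T₂ − T_b).
57.4·(19.9 − T_b) = 24.9·(28.5 − T_b)
T_b = (57.4·19.9 − 24.9·28.5) / (57.4 − 24.9) = 432.61 / 32.5 = 13.311 °C ≈ 13.3 °C.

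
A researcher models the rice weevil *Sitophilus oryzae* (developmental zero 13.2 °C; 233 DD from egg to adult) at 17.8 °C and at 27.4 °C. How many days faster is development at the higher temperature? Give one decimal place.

34.2 days

At 17.8 °C: 233 / (17.8 − 13.2) = 233 / 4.6 = 50.652 d.
At 27.4 °C: 233 / (27.4 − 13.2) = 233 / 14.2 = 16.408 d.
Difference = |50.652 − 16.408| = 34.244 ≈ 34.2 days.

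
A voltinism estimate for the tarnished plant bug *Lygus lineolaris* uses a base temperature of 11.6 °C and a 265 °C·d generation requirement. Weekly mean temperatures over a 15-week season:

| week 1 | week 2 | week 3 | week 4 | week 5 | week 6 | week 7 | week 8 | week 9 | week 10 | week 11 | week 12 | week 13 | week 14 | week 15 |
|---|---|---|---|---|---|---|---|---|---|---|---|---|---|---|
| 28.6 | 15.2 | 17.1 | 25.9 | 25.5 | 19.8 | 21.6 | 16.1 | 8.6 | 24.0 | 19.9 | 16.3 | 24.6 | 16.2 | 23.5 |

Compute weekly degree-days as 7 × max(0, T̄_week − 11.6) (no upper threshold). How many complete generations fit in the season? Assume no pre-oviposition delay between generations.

3 generations

Weekly DD (7 × max(0, T̄ − 11.6)): 119.0, 25.2, 38.5, 100.1, 97.3, 57.4, 70.0, 31.5, 0.0, 86.8, 58.1, 32.9, 91.0, 32.2, 83.3.
Season total = 923.3 DD.
Complete generations = ⌊923.3 / 265⌋ = 3.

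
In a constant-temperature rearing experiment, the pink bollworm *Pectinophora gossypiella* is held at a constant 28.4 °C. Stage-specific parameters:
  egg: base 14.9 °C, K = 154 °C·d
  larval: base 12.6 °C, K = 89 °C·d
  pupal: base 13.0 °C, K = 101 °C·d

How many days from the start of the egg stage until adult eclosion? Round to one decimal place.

egg: 154 / (28.4 − 14.9) = 154 / 13.5 = 11.407 d.
larval: 89 / (28.4 − 12.6) = 89 / 15.8 = 5.633 d.
pupal: 101 / (28.4 − 13.0) = 101 / 15.4 = 6.558 d.
Sum = 23.599 ≈ 23.6 days.

23.6 days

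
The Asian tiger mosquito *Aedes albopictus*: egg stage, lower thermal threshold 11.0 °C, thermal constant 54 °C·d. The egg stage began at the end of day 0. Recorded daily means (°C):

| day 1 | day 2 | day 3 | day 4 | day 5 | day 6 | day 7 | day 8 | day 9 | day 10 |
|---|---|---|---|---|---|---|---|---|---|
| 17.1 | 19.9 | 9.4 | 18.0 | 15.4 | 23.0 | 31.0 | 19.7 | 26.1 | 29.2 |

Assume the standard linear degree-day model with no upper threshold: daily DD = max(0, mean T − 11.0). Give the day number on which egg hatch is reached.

Daily DD above 11.0 °C: 6.1, 8.9, 0.0, 7.0, 4.4, 12.0, 20.0, 8.7, 15.1, 18.2.
Cumulative: 6.1, 15.0, 15.0, 22.0, 26.4, 38.4, 58.4, 67.1, 82.2, 100.4.
The total first reaches 54 DD on day 7.

day 7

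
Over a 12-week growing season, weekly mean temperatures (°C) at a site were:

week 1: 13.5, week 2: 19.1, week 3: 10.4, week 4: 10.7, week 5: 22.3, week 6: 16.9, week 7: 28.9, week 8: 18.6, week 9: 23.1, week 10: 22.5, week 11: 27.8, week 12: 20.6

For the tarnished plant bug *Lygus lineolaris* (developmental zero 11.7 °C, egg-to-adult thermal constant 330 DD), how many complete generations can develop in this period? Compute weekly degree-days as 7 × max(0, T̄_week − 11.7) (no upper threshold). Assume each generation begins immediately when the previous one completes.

2 generations

Weekly DD (7 × max(0, T̄ − 11.7)): 12.6, 51.8, 0.0, 0.0, 74.2, 36.4, 120.4, 48.3, 79.8, 75.6, 112.7, 62.3.
Season total = 674.1 DD.
Complete generations = ⌊674.1 / 330⌋ = 2.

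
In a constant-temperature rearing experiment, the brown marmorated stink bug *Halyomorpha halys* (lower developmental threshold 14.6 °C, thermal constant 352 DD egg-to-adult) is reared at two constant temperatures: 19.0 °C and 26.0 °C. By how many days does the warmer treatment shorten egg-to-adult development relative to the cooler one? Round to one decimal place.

At 19.0 °C: 352 / (19.0 − 14.6) = 352 / 4.4 = 80.000 d.
At 26.0 °C: 352 / (26.0 − 14.6) = 352 / 11.4 = 30.877 d.
Difference = |80.000 − 30.877| = 49.123 ≈ 49.1 days.

49.1 days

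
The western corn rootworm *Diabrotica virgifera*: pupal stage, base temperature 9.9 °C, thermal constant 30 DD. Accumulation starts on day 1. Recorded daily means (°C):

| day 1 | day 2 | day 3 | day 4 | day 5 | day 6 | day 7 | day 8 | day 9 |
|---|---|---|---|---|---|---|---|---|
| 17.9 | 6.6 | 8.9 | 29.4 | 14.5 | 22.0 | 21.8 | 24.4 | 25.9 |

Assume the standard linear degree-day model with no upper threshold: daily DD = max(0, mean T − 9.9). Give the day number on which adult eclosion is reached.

day 5

Daily DD above 9.9 °C: 8.0, 0.0, 0.0, 19.5, 4.6, 12.1, 11.9, 14.5, 16.0.
Cumulative: 8.0, 8.0, 8.0, 27.5, 32.1, 44.2, 56.1, 70.6, 86.6.
The total first reaches 30 DD on day 5.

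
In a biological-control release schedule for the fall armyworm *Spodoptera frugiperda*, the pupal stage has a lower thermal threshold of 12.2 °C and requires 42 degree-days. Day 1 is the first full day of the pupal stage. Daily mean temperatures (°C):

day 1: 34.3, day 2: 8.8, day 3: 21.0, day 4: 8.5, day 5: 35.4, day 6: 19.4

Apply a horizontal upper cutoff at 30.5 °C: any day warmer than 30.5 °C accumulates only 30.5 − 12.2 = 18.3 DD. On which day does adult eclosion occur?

day 5

Daily DD above 12.2 °C (capped at 18.3): 18.3, 0.0, 8.8, 0.0, 18.3, 7.2.
Cumulative: 18.3, 18.3, 27.1, 27.1, 45.4, 52.6.
The total first reaches 42 DD on day 5.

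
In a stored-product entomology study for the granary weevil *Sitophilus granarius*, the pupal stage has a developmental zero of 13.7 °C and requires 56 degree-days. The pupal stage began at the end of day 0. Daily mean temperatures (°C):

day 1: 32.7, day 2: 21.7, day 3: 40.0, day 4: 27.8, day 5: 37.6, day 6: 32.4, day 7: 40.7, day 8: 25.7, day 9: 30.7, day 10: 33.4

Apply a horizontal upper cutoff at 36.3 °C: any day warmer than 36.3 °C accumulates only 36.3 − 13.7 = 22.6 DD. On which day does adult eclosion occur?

day 4

Daily DD above 13.7 °C (capped at 22.6): 19.0, 8.0, 22.6, 14.1, 22.6, 18.7, 22.6, 12.0, 17.0, 19.7.
Cumulative: 19.0, 27.0, 49.6, 63.7, 86.3, 105.0, 127.6, 139.6, 156.6, 176.3.
The total first reaches 56 DD on day 4.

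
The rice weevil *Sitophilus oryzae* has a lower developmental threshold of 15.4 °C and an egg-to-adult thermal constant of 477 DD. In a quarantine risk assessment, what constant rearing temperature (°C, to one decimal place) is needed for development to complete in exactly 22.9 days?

36.2 °C

Required daily accumulation = 477 / 22.9 = 20.830 DD/day.
T = T_base + 20.830 = 15.4 + 20.830 = 36.230 ≈ 36.2 °C.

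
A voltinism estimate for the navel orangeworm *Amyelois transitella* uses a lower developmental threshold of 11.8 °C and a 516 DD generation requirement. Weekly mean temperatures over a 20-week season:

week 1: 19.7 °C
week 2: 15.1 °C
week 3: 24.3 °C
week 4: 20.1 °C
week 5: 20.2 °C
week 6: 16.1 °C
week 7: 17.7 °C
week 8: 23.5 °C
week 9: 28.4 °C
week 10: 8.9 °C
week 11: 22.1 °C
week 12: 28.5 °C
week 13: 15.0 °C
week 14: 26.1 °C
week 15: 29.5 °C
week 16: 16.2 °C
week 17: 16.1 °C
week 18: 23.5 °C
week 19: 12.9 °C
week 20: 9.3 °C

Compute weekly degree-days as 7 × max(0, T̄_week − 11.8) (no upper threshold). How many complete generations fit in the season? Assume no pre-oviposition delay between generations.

2 generations

Weekly DD (7 × max(0, T̄ − 11.8)): 55.3, 23.1, 87.5, 58.1, 58.8, 30.1, 41.3, 81.9, 116.2, 0.0, 72.1, 116.9, 22.4, 100.1, 123.9, 30.8, 30.1, 81.9, 7.7, 0.0.
Season total = 1138.2 DD.
Complete generations = ⌊1138.2 / 516⌋ = 2.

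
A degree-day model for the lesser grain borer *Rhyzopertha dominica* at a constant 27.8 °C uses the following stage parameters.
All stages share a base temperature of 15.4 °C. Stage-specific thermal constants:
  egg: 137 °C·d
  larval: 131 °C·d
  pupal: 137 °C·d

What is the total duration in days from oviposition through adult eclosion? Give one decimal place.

32.7 days

Daily accumulation at 27.8 °C = 27.8 − 15.4 = 12.4 DD/day.
Total K = 137 + 131 + 137 = 405 DD.
Total duration = 405 / 12.4 = 32.661 ≈ 32.7 days.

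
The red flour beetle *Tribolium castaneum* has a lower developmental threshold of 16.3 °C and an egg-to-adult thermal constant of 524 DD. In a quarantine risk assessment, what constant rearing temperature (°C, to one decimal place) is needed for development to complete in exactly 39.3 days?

Required daily accumulation = 524 / 39.3 = 13.333 DD/day.
T = T_base + 13.333 = 16.3 + 13.333 = 29.633 ≈ 29.6 °C.

29.6 °C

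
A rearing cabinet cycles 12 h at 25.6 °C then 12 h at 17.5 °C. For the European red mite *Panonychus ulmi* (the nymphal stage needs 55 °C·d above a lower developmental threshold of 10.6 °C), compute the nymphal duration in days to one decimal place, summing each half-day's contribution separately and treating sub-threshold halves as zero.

Day half: max(0, 25.6 − 10.6) × 0.5 = 15.0 × 0.5 = 7.50 DD.
Night half: max(0, 17.5 − 10.6) × 0.5 = 6.9 × 0.5 = 3.45 DD.
Per 24 h: 10.95 DD/day.
Duration = 55 / 10.95 = 5.023 ≈ 5.0 days.

5.0 days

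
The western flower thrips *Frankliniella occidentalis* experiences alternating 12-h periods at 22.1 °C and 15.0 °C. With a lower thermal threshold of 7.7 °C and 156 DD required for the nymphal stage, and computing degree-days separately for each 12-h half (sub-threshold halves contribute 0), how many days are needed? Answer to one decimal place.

14.4 days

Day half: max(0, 22.1 − 7.7) × 0.5 = 14.4 × 0.5 = 7.20 DD.
Night half: max(0, 15.0 − 7.7) × 0.5 = 7.3 × 0.5 = 3.65 DD.
Per 24 h: 10.85 DD/day.
Duration = 156 / 10.85 = 14.378 ≈ 14.4 days.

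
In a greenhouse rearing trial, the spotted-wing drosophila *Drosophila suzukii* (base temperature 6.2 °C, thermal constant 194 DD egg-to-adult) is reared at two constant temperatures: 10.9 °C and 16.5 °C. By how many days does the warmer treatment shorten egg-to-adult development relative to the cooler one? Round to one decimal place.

22.4 days

At 10.9 °C: 194 / (10.9 − 6.2) = 194 / 4.7 = 41.277 d.
At 16.5 °C: 194 / (16.5 − 6.2) = 194 / 10.3 = 18.835 d.
Difference = |41.277 − 18.835| = 22.442 ≈ 22.4 days.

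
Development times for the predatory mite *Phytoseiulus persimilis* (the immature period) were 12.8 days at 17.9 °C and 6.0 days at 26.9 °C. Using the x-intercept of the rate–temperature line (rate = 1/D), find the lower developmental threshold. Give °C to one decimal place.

Linear rate model ⇒ the product D·(T − T_b) is constant across temperatures.
12.8·(17.9 − T_b) = 6.0·(26.9 − T_b)
T_b = (12.8·17.9 − 6.0·26.9) / (12.8 − 6.0) = 67.72 / 6.8 = 9.959 °C ≈ 10.0 °C.

10.0 °C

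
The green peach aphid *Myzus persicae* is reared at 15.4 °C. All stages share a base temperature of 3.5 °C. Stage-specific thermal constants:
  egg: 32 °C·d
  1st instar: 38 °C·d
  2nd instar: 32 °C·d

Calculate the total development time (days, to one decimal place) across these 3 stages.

Daily accumulation at 15.4 °C = 15.4 − 3.5 = 11.9 DD/day.
Total K = 32 + 38 + 32 = 102 DD.
Total duration = 102 / 11.9 = 8.571 ≈ 8.6 days.

8.6 days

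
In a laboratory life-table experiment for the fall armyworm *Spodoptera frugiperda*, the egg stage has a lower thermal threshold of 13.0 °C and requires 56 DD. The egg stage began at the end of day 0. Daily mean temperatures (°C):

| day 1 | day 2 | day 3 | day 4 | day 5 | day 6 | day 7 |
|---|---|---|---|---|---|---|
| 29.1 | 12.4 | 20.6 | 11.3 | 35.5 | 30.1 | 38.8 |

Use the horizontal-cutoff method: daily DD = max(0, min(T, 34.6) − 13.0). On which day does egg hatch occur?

day 6

Daily DD above 13.0 °C (capped at 21.6): 16.1, 0.0, 7.6, 0.0, 21.6, 17.1, 21.6.
Cumulative: 16.1, 16.1, 23.7, 23.7, 45.3, 62.4, 84.0.
The total first reaches 56 DD on day 6.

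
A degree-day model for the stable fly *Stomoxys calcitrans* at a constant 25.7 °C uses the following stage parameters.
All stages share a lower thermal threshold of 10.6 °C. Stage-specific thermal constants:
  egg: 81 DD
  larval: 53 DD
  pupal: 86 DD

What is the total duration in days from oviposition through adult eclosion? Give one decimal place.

14.6 days

Daily accumulation at 25.7 °C = 25.7 − 10.6 = 15.1 DD/day.
Total K = 81 + 53 + 86 = 220 DD.
Total duration = 220 / 15.1 = 14.570 ≈ 14.6 days.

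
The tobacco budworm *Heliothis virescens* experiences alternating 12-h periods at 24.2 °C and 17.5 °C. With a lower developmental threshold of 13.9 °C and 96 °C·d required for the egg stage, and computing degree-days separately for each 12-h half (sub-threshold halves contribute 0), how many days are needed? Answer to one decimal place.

Day half: max(0, 24.2 − 13.9) × 0.5 = 10.3 × 0.5 = 5.15 DD.
Night half: max(0, 17.5 − 13.9) × 0.5 = 3.6 × 0.5 = 1.80 DD.
Per 24 h: 6.95 DD/day.
Duration = 96 / 6.95 = 13.813 ≈ 13.8 days.

13.8 days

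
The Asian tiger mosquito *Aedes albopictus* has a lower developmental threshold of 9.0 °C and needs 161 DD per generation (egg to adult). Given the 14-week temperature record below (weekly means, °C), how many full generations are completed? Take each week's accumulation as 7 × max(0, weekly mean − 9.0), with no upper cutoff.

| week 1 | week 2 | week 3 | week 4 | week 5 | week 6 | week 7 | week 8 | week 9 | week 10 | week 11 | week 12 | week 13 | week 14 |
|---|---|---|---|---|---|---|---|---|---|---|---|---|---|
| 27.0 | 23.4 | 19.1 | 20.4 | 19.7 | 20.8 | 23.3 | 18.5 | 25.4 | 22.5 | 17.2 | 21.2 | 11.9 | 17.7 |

Weekly DD (7 × max(0, T̄ − 9.0)): 126.0, 100.8, 70.7, 79.8, 74.9, 82.6, 100.1, 66.5, 114.8, 94.5, 57.4, 85.4, 20.3, 60.9.
Season total = 1134.7 DD.
Complete generations = ⌊1134.7 / 161⌋ = 7.

7 generations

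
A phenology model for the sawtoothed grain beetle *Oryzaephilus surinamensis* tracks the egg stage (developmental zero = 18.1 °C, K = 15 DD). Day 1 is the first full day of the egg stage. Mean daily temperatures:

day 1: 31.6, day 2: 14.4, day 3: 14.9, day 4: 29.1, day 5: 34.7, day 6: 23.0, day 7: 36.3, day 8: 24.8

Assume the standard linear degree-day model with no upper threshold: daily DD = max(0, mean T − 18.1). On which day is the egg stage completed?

day 4

Daily DD above 18.1 °C: 13.5, 0.0, 0.0, 11.0, 16.6, 4.9, 18.2, 6.7.
Cumulative: 13.5, 13.5, 13.5, 24.5, 41.1, 46.0, 64.2, 70.9.
The total first reaches 15 DD on day 4.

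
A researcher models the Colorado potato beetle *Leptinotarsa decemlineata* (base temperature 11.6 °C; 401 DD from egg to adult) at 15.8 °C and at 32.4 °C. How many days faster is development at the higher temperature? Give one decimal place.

At 15.8 °C: 401 / (15.8 − 11.6) = 401 / 4.2 = 95.476 d.
At 32.4 °C: 401 / (32.4 − 11.6) = 401 / 20.8 = 19.279 d.
Difference = |95.476 − 19.279| = 76.197 ≈ 76.2 days.

76.2 days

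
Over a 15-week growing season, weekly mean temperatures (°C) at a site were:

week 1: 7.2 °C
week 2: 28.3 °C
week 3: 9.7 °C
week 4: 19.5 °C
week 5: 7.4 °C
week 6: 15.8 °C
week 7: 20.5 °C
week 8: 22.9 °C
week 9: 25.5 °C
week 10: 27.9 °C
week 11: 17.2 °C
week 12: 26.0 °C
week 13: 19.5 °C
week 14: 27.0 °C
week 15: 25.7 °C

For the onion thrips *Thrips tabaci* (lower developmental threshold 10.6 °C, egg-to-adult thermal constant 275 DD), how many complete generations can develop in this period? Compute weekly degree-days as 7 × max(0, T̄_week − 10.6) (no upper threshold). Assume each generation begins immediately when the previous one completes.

Weekly DD (7 × max(0, T̄ − 10.6)): 0.0, 123.9, 0.0, 62.3, 0.0, 36.4, 69.3, 86.1, 104.3, 121.1, 46.2, 107.8, 62.3, 114.8, 105.7.
Season total = 1040.2 DD.
Complete generations = ⌊1040.2 / 275⌋ = 3.

3 generations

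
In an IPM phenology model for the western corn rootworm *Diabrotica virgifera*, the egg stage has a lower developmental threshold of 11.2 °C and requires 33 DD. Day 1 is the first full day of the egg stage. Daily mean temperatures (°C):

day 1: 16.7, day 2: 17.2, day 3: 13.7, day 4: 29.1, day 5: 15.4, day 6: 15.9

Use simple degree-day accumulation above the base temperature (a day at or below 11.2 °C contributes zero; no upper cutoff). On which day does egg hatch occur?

Daily DD above 11.2 °C: 5.5, 6.0, 2.5, 17.9, 4.2, 4.7.
Cumulative: 5.5, 11.5, 14.0, 31.9, 36.1, 40.8.
The total first reaches 33 DD on day 5.

day 5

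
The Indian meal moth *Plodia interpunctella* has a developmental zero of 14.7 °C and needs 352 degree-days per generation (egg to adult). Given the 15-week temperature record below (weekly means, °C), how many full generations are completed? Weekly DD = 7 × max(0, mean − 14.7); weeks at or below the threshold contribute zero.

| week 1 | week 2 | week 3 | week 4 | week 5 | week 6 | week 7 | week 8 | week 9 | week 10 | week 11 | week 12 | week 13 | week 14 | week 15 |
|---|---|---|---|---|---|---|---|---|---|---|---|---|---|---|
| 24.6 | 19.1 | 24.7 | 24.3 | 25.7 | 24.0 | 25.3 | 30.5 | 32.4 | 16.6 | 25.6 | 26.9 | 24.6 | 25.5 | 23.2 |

Weekly DD (7 × max(0, T̄ − 14.7)): 69.3, 30.8, 70.0, 67.2, 77.0, 65.1, 74.2, 110.6, 123.9, 13.3, 76.3, 85.4, 69.3, 75.6, 59.5.
Season total = 1067.5 DD.
Complete generations = ⌊1067.5 / 352⌋ = 3.

3 generations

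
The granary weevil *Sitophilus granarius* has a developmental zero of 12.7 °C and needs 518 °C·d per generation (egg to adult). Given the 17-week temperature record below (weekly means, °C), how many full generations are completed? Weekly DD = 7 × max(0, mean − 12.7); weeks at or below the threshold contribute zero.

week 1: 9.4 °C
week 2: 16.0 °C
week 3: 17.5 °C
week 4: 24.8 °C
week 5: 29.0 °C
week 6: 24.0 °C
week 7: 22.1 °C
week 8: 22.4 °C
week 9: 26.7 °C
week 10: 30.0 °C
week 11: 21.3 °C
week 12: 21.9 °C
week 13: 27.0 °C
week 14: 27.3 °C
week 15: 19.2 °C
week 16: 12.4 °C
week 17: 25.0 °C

2 generations

Weekly DD (7 × max(0, T̄ − 12.7)): 0.0, 23.1, 33.6, 84.7, 114.1, 79.1, 65.8, 67.9, 98.0, 121.1, 60.2, 64.4, 100.1, 102.2, 45.5, 0.0, 86.1.
Season total = 1145.9 DD.
Complete generations = ⌊1145.9 / 518⌋ = 2.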